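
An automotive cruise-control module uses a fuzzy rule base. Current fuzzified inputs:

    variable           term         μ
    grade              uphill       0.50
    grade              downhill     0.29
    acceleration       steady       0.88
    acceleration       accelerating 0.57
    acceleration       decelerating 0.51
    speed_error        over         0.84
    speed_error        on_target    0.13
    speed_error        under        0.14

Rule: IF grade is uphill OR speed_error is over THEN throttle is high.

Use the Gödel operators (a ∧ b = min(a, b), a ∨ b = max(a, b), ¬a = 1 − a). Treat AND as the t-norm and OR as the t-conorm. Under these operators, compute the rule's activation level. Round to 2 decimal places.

firing strength: uphill=0.50, over=0.84; OR[max(a, b)] → w = 0.84

0.84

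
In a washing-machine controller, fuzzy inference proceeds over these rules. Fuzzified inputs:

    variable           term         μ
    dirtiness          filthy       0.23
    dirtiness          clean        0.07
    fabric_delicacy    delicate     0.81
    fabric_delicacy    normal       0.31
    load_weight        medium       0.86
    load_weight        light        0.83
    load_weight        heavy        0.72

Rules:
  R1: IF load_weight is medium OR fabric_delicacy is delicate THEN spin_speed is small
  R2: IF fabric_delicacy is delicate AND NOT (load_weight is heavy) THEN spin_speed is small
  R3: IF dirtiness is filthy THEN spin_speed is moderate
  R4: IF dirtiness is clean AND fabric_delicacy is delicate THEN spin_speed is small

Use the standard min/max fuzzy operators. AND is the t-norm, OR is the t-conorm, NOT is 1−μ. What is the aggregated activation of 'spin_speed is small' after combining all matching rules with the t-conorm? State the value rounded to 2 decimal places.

R1: medium=0.86, delicate=0.81; OR[max(a, b)] → w = 0.86
R2: delicate=0.81, ¬heavy=1−0.72=0.28; AND[min(a, b)] → w = 0.28
R3: filthy=0.23 → w = 0.23
R4: clean=0.07, delicate=0.81; AND[min(a, b)] → w = 0.07
Rules with consequent 'small': {R1, R2, R4} → strengths 0.86, 0.28, 0.07
Aggregate via t-conorm [max(a, b)]: 0.86

0.86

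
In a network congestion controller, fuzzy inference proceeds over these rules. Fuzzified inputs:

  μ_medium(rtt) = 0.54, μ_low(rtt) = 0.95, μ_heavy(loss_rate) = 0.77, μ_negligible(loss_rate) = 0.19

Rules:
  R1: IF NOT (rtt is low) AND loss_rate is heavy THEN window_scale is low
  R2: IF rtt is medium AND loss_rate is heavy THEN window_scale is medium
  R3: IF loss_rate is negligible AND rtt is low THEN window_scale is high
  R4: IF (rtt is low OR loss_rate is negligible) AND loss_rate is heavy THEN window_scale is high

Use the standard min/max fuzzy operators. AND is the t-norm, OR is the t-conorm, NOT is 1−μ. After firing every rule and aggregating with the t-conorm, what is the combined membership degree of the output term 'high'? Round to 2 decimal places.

R1: ¬low=1−0.95=0.05, heavy=0.77; AND[min(a, b)] → w = 0.05
R2: medium=0.54, heavy=0.77; AND[min(a, b)] → w = 0.54
R3: negligible=0.19, low=0.95; AND[min(a, b)] → w = 0.19
R4: (low=0.95 OR negligible=0.19) = 0.95; AND[min(a, b)] with heavy=0.77 → w = 0.77
Rules with consequent 'high': {R3, R4} → strengths 0.19, 0.77
Aggregate via t-conorm [max(a, b)]: 0.77

0.77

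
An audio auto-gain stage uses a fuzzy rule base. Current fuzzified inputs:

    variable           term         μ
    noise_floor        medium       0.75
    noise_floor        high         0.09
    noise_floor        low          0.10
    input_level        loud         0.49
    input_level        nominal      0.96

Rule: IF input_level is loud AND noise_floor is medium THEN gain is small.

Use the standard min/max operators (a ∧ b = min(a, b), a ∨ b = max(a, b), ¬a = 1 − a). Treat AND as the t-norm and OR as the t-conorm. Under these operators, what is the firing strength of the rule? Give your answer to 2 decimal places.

0.49

firing strength: loud=0.49, medium=0.75; AND[min(a, b)] → w = 0.49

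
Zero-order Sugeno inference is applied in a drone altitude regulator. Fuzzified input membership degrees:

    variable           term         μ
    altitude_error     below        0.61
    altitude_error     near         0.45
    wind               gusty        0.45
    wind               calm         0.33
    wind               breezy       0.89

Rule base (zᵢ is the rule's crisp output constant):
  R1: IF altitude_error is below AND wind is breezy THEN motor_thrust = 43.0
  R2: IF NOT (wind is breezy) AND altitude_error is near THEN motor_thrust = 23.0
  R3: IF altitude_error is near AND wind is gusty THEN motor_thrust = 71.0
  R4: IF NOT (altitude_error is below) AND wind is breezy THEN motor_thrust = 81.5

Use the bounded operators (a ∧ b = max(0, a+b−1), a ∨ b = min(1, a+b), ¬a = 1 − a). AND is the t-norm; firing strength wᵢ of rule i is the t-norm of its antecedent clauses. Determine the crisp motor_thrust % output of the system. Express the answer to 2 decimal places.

R1 (z=43.0): below=0.61, breezy=0.89; AND[max(0, a+b−1)] → w = 0.50
R2 (z=23.0): ¬breezy=1−0.89=0.11, near=0.45; AND[max(0, a+b−1)] → w = 0.00
R3 (z=71.0): near=0.45, gusty=0.45; AND[max(0, a+b−1)] → w = 0.00
R4 (z=81.5): ¬below=1−0.61=0.39, breezy=0.89; AND[max(0, a+b−1)] → w = 0.28
Weighted average = (0.50·43.0 + 0.00·23.0 + 0.00·71.0 + 0.28·81.5) / (0.50 + 0.00 + 0.00 + 0.28)
  = 44.3200 / 0.7800 = 56.82

56.82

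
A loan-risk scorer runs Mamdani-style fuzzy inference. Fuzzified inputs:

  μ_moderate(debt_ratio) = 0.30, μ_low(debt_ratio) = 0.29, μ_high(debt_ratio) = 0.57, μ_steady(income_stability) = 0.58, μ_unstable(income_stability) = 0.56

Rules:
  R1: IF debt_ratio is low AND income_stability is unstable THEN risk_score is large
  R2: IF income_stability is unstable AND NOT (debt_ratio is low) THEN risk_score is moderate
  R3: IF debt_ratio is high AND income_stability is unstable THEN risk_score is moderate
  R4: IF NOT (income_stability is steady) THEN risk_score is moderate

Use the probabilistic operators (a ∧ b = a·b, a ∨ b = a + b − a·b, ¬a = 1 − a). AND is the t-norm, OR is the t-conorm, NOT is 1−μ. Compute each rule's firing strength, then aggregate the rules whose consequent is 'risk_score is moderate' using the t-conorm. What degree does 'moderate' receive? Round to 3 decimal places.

0.762

R1: low=0.29, unstable=0.56; AND[a·b] → w = 0.1624
R2: unstable=0.56, ¬low=1−0.29=0.71; AND[a·b] → w = 0.3976
R3: high=0.57, unstable=0.56; AND[a·b] → w = 0.3192
R4: ¬steady=1−0.58=0.42 → w = 0.4200
Rules with consequent 'moderate': {R2, R3, R4} → strengths 0.3976, 0.3192, 0.4200
Aggregate via t-conorm [a + b − a·b]: 0.7621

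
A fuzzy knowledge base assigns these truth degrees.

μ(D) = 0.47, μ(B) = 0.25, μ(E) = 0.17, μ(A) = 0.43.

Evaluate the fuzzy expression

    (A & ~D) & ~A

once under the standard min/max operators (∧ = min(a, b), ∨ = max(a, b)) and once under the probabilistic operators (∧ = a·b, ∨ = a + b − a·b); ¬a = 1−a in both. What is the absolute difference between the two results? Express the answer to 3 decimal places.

0.300

Under standard min/max:
  ~D = 1 − 0.47 = 0.53
  A & ~D = min(a, b) on (0.43, 0.53) = 0.43
  ~A = 1 − 0.43 = 0.57
  (A & ~D) & ~A = min(a, b) on (0.43, 0.57) = 0.43
  → value = 0.4300
Under probabilistic:
  ~D = 1 − 0.4700 = 0.5300
  A & ~D = a·b on (0.4300, 0.5300) = 0.2279
  ~A = 1 − 0.4300 = 0.5700
  (A & ~D) & ~A = a·b on (0.2279, 0.5700) = 0.1299
  → value = 0.1299
|0.4300 − 0.1299| = 0.300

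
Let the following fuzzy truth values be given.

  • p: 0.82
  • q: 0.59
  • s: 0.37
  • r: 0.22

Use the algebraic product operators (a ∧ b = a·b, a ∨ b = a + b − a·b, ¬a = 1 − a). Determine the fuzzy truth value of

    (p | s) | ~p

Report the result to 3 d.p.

0.907

p | s = a + b − a·b on (0.8200, 0.3700) = 0.8866
~p = 1 − 0.8200 = 0.1800
(p | s) | ~p = a + b − a·b on (0.8866, 0.1800) = 0.9070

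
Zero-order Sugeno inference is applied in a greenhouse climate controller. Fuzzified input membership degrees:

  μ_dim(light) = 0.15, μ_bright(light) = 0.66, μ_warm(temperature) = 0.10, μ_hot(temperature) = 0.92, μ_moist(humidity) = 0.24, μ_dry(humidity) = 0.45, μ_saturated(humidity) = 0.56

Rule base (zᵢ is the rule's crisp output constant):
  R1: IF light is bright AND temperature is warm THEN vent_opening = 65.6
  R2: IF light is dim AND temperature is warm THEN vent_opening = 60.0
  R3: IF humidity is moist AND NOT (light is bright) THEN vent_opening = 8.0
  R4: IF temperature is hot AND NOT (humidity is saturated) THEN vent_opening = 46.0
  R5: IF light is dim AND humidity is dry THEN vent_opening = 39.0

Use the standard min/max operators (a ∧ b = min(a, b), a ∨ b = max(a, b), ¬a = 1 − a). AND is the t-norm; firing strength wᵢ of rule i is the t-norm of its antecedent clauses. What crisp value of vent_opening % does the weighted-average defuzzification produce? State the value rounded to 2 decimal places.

39.39

R1 (z=65.6): bright=0.66, warm=0.10; AND[min(a, b)] → w = 0.10
R2 (z=60.0): dim=0.15, warm=0.10; AND[min(a, b)] → w = 0.10
R3 (z=8.0): moist=0.24, ¬bright=1−0.66=0.34; AND[min(a, b)] → w = 0.24
R4 (z=46.0): hot=0.92, ¬saturated=1−0.56=0.44; AND[min(a, b)] → w = 0.44
R5 (z=39.0): dim=0.15, dry=0.45; AND[min(a, b)] → w = 0.15
Weighted average = (0.10·65.6 + 0.10·60.0 + 0.24·8.0 + 0.44·46.0 + 0.15·39.0) / (0.10 + 0.10 + 0.24 + 0.44 + 0.15)
  = 40.5700 / 1.0300 = 39.39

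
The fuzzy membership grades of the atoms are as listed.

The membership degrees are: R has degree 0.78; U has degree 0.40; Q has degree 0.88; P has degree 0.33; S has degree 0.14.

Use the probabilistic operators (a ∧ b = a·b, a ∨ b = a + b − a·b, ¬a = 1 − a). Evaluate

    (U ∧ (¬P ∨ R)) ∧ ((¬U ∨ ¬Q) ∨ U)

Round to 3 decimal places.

¬P = 1 − 0.3300 = 0.6700
¬P ∨ R = a + b − a·b on (0.6700, 0.7800) = 0.9274
U ∧ (¬P ∨ R) = a·b on (0.4000, 0.9274) = 0.3710
¬U = 1 − 0.4000 = 0.6000
¬Q = 1 − 0.8800 = 0.1200
¬U ∨ ¬Q = a + b − a·b on (0.6000, 0.1200) = 0.6480
(¬U ∨ ¬Q) ∨ U = a + b − a·b on (0.6480, 0.4000) = 0.7888
(U ∧ (¬P ∨ R)) ∧ ((¬U ∨ ¬Q) ∨ U) = a·b on (0.3710, 0.7888) = 0.2926

0.293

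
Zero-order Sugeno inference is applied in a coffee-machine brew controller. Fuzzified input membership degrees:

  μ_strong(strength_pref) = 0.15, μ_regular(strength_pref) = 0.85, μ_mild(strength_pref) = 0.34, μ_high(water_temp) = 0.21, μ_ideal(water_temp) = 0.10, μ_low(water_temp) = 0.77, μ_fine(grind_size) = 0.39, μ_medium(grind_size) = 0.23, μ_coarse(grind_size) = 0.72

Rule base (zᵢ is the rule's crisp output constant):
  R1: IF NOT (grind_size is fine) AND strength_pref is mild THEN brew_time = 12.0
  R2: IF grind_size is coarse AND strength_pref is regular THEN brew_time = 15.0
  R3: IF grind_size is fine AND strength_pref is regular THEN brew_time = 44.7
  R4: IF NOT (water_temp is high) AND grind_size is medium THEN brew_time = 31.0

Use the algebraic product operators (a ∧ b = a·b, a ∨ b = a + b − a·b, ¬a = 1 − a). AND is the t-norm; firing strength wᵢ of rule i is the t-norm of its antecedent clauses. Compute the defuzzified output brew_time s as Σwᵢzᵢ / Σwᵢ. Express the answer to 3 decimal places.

24.103

R1 (z=12.0): ¬fine=1−0.39=0.61, mild=0.34; AND[a·b] → w = 0.2074
R2 (z=15.0): coarse=0.72, regular=0.85; AND[a·b] → w = 0.6120
R3 (z=44.7): fine=0.39, regular=0.85; AND[a·b] → w = 0.3315
R4 (z=31.0): ¬high=1−0.21=0.79, medium=0.23; AND[a·b] → w = 0.1817
Weighted average = (0.2074·12.0 + 0.6120·15.0 + 0.3315·44.7 + 0.1817·31.0) / (0.2074 + 0.6120 + 0.3315 + 0.1817)
  = 32.1196 / 1.3326 = 24.103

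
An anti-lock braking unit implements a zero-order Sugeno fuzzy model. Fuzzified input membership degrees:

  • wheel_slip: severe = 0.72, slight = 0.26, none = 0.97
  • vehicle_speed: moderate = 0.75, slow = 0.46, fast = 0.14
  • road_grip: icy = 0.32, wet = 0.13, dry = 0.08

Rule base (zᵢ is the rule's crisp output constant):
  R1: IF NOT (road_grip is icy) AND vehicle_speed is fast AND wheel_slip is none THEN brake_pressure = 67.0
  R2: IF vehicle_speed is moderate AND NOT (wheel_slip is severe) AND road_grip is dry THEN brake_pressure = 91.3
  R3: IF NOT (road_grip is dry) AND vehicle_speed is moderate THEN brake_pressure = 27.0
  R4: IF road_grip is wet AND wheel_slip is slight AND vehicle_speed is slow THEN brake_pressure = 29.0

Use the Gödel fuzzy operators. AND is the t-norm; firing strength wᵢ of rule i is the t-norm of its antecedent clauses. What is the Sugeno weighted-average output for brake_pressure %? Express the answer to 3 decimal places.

R1 (z=67.0): ¬icy=1−0.32=0.68, fast=0.14, none=0.97; AND[min(a, b)] → w = 0.14
R2 (z=91.3): moderate=0.75, ¬severe=1−0.72=0.28, dry=0.08; AND[min(a, b)] → w = 0.08
R3 (z=27.0): ¬dry=1−0.08=0.92, moderate=0.75; AND[min(a, b)] → w = 0.75
R4 (z=29.0): wet=0.13, slight=0.26, slow=0.46; AND[min(a, b)] → w = 0.13
Weighted average = (0.14·67.0 + 0.08·91.3 + 0.75·27.0 + 0.13·29.0) / (0.14 + 0.08 + 0.75 + 0.13)
  = 40.7040 / 1.1000 = 37.004

37.004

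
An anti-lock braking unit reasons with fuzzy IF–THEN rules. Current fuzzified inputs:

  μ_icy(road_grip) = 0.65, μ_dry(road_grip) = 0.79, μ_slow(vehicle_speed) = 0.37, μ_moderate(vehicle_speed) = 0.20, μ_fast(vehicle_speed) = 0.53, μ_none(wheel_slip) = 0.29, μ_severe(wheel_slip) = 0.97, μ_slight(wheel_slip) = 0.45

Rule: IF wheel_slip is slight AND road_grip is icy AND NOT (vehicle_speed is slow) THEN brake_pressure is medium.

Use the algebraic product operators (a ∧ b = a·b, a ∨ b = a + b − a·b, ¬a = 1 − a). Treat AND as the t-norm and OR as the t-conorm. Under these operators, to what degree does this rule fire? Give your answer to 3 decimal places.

firing strength: slight=0.45, icy=0.65, ¬slow=1−0.37=0.63; AND[a·b] → w = 0.1843

0.184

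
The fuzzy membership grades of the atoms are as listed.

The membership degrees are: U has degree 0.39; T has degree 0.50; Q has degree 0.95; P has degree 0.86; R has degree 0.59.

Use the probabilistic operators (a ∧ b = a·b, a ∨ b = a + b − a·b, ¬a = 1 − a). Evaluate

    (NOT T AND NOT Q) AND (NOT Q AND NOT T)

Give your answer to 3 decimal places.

0.001

NOT T = 1 − 0.5000 = 0.5000
NOT Q = 1 − 0.9500 = 0.0500
NOT T AND NOT Q = a·b on (0.5000, 0.0500) = 0.0250
NOT Q = 1 − 0.9500 = 0.0500
NOT T = 1 − 0.5000 = 0.5000
NOT Q AND NOT T = a·b on (0.0500, 0.5000) = 0.0250
(NOT T AND NOT Q) AND (NOT Q AND NOT T) = a·b on (0.0250, 0.0250) = 0.0006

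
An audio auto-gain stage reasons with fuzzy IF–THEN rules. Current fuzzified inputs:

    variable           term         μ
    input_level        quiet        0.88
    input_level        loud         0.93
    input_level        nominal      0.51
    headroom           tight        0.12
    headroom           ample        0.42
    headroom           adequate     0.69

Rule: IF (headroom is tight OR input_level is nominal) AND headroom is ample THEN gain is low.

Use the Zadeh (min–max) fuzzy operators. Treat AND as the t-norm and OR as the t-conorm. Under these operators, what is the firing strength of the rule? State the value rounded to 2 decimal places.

0.42

firing strength: (tight=0.12 OR nominal=0.51) = 0.51; AND[min(a, b)] with ample=0.42 → w = 0.42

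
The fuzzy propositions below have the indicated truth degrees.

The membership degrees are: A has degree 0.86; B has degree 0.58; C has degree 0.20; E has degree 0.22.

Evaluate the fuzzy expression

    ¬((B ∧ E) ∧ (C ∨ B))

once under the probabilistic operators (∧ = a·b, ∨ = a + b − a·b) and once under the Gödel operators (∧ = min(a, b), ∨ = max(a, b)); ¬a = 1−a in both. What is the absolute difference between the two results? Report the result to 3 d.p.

Under probabilistic:
  B ∧ E = a·b on (0.5800, 0.2200) = 0.1276
  C ∨ B = a + b − a·b on (0.2000, 0.5800) = 0.6640
  (B ∧ E) ∧ (C ∨ B) = a·b on (0.1276, 0.6640) = 0.0847
  ¬((B ∧ E) ∧ (C ∨ B)) = 1 − 0.0847 = 0.9153
  → value = 0.9153
Under Gödel:
  B ∧ E = min(a, b) on (0.58, 0.22) = 0.22
  C ∨ B = max(a, b) on (0.20, 0.58) = 0.58
  (B ∧ E) ∧ (C ∨ B) = min(a, b) on (0.22, 0.58) = 0.22
  ¬((B ∧ E) ∧ (C ∨ B)) = 1 − 0.22 = 0.78
  → value = 0.7800
|0.9153 − 0.7800| = 0.135

0.135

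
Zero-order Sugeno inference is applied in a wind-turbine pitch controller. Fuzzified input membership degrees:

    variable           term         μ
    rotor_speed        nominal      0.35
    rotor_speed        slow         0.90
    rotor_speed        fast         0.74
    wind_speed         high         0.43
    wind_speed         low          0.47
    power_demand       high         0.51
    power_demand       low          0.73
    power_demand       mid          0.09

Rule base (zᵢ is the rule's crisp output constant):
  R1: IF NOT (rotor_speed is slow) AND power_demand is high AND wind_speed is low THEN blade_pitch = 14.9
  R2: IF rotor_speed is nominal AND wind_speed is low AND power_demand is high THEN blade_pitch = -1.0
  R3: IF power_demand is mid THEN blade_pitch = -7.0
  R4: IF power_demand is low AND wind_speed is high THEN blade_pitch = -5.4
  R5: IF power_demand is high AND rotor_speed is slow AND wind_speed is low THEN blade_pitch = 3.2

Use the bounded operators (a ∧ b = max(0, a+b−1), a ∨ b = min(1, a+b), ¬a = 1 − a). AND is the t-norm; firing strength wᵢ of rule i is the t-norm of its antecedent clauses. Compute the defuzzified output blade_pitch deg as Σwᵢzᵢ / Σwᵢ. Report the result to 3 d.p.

-5.976

R1 (z=14.9): ¬slow=1−0.90=0.10, high=0.51, low=0.47; AND[max(0, a+b−1)] → w = 0.00
R2 (z=-1.0): nominal=0.35, low=0.47, high=0.51; AND[max(0, a+b−1)] → w = 0.00
R3 (z=-7.0): mid=0.09 → w = 0.09
R4 (z=-5.4): low=0.73, high=0.43; AND[max(0, a+b−1)] → w = 0.16
R5 (z=3.2): high=0.51, slow=0.90, low=0.47; AND[max(0, a+b−1)] → w = 0.00
Weighted average = (0.00·14.9 + 0.00·-1.0 + 0.09·-7.0 + 0.16·-5.4 + 0.00·3.2) / (0.00 + 0.00 + 0.09 + 0.16 + 0.00)
  = -1.4940 / 0.2500 = -5.976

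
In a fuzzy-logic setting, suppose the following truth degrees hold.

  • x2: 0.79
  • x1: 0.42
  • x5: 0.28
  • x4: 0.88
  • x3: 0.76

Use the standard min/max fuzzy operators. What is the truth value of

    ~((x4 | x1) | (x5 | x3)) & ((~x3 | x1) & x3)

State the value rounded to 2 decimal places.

x4 | x1 = max(a, b) on (0.88, 0.42) = 0.88
x5 | x3 = max(a, b) on (0.28, 0.76) = 0.76
(x4 | x1) | (x5 | x3) = max(a, b) on (0.88, 0.76) = 0.88
~((x4 | x1) | (x5 | x3)) = 1 − 0.88 = 0.12
~x3 = 1 − 0.76 = 0.24
~x3 | x1 = max(a, b) on (0.24, 0.42) = 0.42
(~x3 | x1) & x3 = min(a, b) on (0.42, 0.76) = 0.42
~((x4 | x1) | (x5 | x3)) & ((~x3 | x1) & x3) = min(a, b) on (0.12, 0.42) = 0.12

0.12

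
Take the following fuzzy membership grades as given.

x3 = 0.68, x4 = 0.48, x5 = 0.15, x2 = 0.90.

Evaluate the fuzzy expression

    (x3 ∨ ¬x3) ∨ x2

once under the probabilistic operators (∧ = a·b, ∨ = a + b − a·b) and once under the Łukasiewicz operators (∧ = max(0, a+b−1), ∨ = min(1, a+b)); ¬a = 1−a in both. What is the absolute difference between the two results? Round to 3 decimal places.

Under probabilistic:
  ¬x3 = 1 − 0.6800 = 0.3200
  x3 ∨ ¬x3 = a + b − a·b on (0.6800, 0.3200) = 0.7824
  (x3 ∨ ¬x3) ∨ x2 = a + b − a·b on (0.7824, 0.9000) = 0.9782
  → value = 0.9782
Under Łukasiewicz:
  ¬x3 = 1 − 0.68 = 0.32
  x3 ∨ ¬x3 = min(1, a+b) on (0.68, 0.32) = 1.00
  (x3 ∨ ¬x3) ∨ x2 = min(1, a+b) on (1.00, 0.90) = 1.00
  → value = 1.0000
|0.9782 − 1.0000| = 0.022

0.022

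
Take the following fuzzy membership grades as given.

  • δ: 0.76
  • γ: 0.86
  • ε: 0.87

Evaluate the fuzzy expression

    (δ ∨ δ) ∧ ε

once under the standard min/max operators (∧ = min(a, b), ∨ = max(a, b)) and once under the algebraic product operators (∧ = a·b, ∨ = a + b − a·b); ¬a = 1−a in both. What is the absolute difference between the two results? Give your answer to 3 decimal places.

0.060

Under standard min/max:
  δ ∨ δ = max(a, b) on (0.76, 0.76) = 0.76
  (δ ∨ δ) ∧ ε = min(a, b) on (0.76, 0.87) = 0.76
  → value = 0.7600
Under algebraic product:
  δ ∨ δ = a + b − a·b on (0.7600, 0.7600) = 0.9424
  (δ ∨ δ) ∧ ε = a·b on (0.9424, 0.8700) = 0.8199
  → value = 0.8199
|0.7600 − 0.8199| = 0.060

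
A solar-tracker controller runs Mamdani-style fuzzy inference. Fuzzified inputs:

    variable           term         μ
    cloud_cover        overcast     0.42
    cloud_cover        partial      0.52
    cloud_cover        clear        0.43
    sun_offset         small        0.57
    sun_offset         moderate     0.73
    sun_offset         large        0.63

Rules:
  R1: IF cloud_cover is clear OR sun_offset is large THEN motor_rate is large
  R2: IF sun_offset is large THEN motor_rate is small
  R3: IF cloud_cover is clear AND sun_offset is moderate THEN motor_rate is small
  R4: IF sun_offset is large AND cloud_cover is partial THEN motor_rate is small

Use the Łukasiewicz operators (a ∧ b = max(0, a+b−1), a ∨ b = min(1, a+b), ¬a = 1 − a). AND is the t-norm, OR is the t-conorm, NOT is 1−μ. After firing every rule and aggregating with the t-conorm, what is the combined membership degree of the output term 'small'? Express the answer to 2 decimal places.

R1: clear=0.43, large=0.63; OR[min(1, a+b)] → w = 1.00
R2: large=0.63 → w = 0.63
R3: clear=0.43, moderate=0.73; AND[max(0, a+b−1)] → w = 0.16
R4: large=0.63, partial=0.52; AND[max(0, a+b−1)] → w = 0.15
Rules with consequent 'small': {R2, R3, R4} → strengths 0.63, 0.16, 0.15
Aggregate via t-conorm [min(1, a+b)]: 0.94

0.94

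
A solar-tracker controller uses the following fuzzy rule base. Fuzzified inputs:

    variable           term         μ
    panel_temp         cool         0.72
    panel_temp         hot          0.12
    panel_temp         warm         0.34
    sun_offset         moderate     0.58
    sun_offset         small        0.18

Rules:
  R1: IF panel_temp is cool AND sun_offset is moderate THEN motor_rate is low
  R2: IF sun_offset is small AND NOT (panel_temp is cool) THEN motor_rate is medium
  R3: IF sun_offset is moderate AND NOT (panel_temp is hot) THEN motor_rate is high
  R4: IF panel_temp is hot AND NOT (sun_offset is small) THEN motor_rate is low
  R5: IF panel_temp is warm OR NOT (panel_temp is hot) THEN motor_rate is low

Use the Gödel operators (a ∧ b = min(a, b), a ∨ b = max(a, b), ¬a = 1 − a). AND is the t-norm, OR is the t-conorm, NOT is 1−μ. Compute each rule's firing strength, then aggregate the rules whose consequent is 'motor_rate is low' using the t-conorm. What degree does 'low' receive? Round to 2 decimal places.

R1: cool=0.72, moderate=0.58; AND[min(a, b)] → w = 0.58
R2: small=0.18, ¬cool=1−0.72=0.28; AND[min(a, b)] → w = 0.18
R3: moderate=0.58, ¬hot=1−0.12=0.88; AND[min(a, b)] → w = 0.58
R4: hot=0.12, ¬small=1−0.18=0.82; AND[min(a, b)] → w = 0.12
R5: warm=0.34, ¬hot=1−0.12=0.88; OR[max(a, b)] → w = 0.88
Rules with consequent 'low': {R1, R4, R5} → strengths 0.58, 0.12, 0.88
Aggregate via t-conorm [max(a, b)]: 0.88

0.88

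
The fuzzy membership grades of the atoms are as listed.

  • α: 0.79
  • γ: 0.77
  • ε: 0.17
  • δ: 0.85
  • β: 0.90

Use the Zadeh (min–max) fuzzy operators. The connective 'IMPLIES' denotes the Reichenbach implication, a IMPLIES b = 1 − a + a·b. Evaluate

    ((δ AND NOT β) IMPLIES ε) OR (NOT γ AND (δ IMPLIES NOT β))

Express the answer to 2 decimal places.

0.92

NOT β = 1 − 0.90 = 0.10
δ AND NOT β = min(a, b) on (0.85, 0.10) = 0.10
(δ AND NOT β) IMPLIES ε  [Reichenbach: 1 − a + a·b] with a=0.10, b=0.17 → 0.92
NOT γ = 1 − 0.77 = 0.23
NOT β = 1 − 0.90 = 0.10
δ IMPLIES NOT β  [Reichenbach: 1 − a + a·b] with a=0.85, b=0.10 → 0.23
NOT γ AND (δ IMPLIES NOT β) = min(a, b) on (0.23, 0.23) = 0.23
((δ AND NOT β) IMPLIES ε) OR (NOT γ AND (δ IMPLIES NOT β)) = max(a, b) on (0.92, 0.23) = 0.92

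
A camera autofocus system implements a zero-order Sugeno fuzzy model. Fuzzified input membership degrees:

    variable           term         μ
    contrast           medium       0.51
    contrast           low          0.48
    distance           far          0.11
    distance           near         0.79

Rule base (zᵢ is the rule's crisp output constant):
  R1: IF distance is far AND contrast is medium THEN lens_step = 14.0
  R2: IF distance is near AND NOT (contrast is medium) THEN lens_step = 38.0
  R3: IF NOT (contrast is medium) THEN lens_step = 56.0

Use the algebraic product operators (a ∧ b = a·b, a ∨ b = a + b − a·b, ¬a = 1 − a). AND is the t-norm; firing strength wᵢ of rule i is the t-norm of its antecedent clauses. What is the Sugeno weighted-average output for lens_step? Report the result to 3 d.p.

R1 (z=14.0): far=0.11, medium=0.51; AND[a·b] → w = 0.0561
R2 (z=38.0): near=0.79, ¬medium=1−0.51=0.49; AND[a·b] → w = 0.3871
R3 (z=56.0): ¬medium=1−0.51=0.49 → w = 0.4900
Weighted average = (0.0561·14.0 + 0.3871·38.0 + 0.4900·56.0) / (0.0561 + 0.3871 + 0.4900)
  = 42.9352 / 0.9332 = 46.009

46.009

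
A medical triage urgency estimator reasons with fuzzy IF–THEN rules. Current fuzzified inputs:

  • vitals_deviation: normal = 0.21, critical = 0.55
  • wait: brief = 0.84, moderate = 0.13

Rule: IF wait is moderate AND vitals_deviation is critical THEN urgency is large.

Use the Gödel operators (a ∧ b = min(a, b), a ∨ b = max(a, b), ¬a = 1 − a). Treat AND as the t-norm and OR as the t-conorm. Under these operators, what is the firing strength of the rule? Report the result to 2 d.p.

0.13

firing strength: moderate=0.13, critical=0.55; AND[min(a, b)] → w = 0.13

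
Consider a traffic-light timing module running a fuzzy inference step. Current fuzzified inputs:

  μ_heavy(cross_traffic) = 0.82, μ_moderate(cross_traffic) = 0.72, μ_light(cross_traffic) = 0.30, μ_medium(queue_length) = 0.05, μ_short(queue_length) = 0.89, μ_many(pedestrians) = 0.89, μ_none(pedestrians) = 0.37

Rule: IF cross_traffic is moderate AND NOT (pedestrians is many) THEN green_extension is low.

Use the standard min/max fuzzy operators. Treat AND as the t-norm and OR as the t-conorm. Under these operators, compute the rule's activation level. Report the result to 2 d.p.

0.11

firing strength: moderate=0.72, ¬many=1−0.89=0.11; AND[min(a, b)] → w = 0.11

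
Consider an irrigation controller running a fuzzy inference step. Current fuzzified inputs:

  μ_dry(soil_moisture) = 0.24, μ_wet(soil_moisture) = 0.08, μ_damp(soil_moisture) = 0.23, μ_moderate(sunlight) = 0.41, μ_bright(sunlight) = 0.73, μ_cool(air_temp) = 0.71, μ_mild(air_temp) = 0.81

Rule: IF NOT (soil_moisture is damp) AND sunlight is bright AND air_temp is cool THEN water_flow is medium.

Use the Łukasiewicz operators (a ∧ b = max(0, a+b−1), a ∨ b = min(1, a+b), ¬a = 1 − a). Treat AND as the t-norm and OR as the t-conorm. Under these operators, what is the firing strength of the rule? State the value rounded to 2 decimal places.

firing strength: ¬damp=1−0.23=0.77, bright=0.73, cool=0.71; AND[max(0, a+b−1)] → w = 0.21

0.21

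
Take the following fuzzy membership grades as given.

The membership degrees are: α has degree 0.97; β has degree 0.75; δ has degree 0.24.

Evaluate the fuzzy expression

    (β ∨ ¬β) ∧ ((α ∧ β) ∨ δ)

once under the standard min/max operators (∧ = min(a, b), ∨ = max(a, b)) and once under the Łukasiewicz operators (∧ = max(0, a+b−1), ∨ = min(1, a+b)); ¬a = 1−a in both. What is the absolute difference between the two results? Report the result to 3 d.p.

0.210

Under standard min/max:
  ¬β = 1 − 0.75 = 0.25
  β ∨ ¬β = max(a, b) on (0.75, 0.25) = 0.75
  α ∧ β = min(a, b) on (0.97, 0.75) = 0.75
  (α ∧ β) ∨ δ = max(a, b) on (0.75, 0.24) = 0.75
  (β ∨ ¬β) ∧ ((α ∧ β) ∨ δ) = min(a, b) on (0.75, 0.75) = 0.75
  → value = 0.7500
Under Łukasiewicz:
  ¬β = 1 − 0.75 = 0.25
  β ∨ ¬β = min(1, a+b) on (0.75, 0.25) = 1.00
  α ∧ β = max(0, a+b−1) on (0.97, 0.75) = 0.72
  (α ∧ β) ∨ δ = min(1, a+b) on (0.72, 0.24) = 0.96
  (β ∨ ¬β) ∧ ((α ∧ β) ∨ δ) = max(0, a+b−1) on (1.00, 0.96) = 0.96
  → value = 0.9600
|0.7500 − 0.9600| = 0.210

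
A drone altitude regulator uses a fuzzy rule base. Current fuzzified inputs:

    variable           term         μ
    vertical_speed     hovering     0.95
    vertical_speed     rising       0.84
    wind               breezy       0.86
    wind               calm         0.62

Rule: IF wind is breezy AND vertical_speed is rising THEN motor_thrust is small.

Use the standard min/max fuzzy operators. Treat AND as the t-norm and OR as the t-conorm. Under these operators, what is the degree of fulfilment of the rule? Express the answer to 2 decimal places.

firing strength: breezy=0.86, rising=0.84; AND[min(a, b)] → w = 0.84

0.84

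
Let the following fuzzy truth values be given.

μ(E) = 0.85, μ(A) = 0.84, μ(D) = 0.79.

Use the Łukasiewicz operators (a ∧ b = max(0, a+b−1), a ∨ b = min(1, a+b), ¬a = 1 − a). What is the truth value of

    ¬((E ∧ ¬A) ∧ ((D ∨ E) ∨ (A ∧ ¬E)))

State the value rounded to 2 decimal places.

0.99

¬A = 1 − 0.84 = 0.16
E ∧ ¬A = max(0, a+b−1) on (0.85, 0.16) = 0.01
D ∨ E = min(1, a+b) on (0.79, 0.85) = 1.00
¬E = 1 − 0.85 = 0.15
A ∧ ¬E = max(0, a+b−1) on (0.84, 0.15) = 0.00
(D ∨ E) ∨ (A ∧ ¬E) = min(1, a+b) on (1.00, 0.00) = 1.00
(E ∧ ¬A) ∧ ((D ∨ E) ∨ (A ∧ ¬E)) = max(0, a+b−1) on (0.01, 1.00) = 0.01
¬((E ∧ ¬A) ∧ ((D ∨ E) ∨ (A ∧ ¬E))) = 1 − 0.01 = 0.99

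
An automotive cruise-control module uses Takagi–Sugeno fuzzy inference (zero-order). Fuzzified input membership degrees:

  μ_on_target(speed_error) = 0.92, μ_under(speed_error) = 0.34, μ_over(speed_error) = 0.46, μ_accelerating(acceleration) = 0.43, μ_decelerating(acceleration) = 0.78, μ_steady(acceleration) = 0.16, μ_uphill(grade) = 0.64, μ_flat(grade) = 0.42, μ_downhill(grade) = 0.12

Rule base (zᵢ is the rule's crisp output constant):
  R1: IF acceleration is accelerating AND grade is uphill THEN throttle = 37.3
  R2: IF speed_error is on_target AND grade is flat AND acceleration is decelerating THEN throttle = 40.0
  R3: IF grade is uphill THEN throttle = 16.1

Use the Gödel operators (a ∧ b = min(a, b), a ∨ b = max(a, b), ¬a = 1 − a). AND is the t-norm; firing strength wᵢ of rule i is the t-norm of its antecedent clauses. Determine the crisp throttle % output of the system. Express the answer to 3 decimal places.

R1 (z=37.3): accelerating=0.43, uphill=0.64; AND[min(a, b)] → w = 0.43
R2 (z=40.0): on_target=0.92, flat=0.42, decelerating=0.78; AND[min(a, b)] → w = 0.42
R3 (z=16.1): uphill=0.64 → w = 0.64
Weighted average = (0.43·37.3 + 0.42·40.0 + 0.64·16.1) / (0.43 + 0.42 + 0.64)
  = 43.1430 / 1.4900 = 28.955

28.955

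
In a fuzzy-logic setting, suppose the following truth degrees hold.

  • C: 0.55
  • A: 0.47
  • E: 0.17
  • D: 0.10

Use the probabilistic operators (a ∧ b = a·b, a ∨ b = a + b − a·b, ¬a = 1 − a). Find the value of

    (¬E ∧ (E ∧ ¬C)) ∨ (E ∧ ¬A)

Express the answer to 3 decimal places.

¬E = 1 − 0.1700 = 0.8300
¬C = 1 − 0.5500 = 0.4500
E ∧ ¬C = a·b on (0.1700, 0.4500) = 0.0765
¬E ∧ (E ∧ ¬C) = a·b on (0.8300, 0.0765) = 0.0635
¬A = 1 − 0.4700 = 0.5300
E ∧ ¬A = a·b on (0.1700, 0.5300) = 0.0901
(¬E ∧ (E ∧ ¬C)) ∨ (E ∧ ¬A) = a + b − a·b on (0.0635, 0.0901) = 0.1479

0.148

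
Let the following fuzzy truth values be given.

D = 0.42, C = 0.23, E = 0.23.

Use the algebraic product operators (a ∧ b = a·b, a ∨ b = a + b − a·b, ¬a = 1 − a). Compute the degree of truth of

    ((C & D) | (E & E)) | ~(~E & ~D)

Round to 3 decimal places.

0.618

C & D = a·b on (0.2300, 0.4200) = 0.0966
E & E = a·b on (0.2300, 0.2300) = 0.0529
(C & D) | (E & E) = a + b − a·b on (0.0966, 0.0529) = 0.1444
~E = 1 − 0.2300 = 0.7700
~D = 1 − 0.4200 = 0.5800
~E & ~D = a·b on (0.7700, 0.5800) = 0.4466
~(~E & ~D) = 1 − 0.4466 = 0.5534
((C & D) | (E & E)) | ~(~E & ~D) = a + b − a·b on (0.1444, 0.5534) = 0.6179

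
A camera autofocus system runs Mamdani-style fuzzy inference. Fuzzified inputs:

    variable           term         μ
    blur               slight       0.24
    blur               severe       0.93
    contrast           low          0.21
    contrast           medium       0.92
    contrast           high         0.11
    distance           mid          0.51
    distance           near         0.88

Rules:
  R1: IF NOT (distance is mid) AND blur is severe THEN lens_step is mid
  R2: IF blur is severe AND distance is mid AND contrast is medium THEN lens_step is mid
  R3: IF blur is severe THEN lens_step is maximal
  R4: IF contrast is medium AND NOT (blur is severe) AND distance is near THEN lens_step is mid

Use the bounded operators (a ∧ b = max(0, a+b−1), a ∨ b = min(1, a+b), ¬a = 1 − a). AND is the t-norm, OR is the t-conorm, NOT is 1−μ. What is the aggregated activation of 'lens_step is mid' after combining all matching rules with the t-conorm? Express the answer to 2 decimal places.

R1: ¬mid=1−0.51=0.49, severe=0.93; AND[max(0, a+b−1)] → w = 0.42
R2: severe=0.93, mid=0.51, medium=0.92; AND[max(0, a+b−1)] → w = 0.36
R3: severe=0.93 → w = 0.93
R4: medium=0.92, ¬severe=1−0.93=0.07, near=0.88; AND[max(0, a+b−1)] → w = 0.00
Rules with consequent 'mid': {R1, R2, R4} → strengths 0.42, 0.36, 0.00
Aggregate via t-conorm [min(1, a+b)]: 0.78

0.78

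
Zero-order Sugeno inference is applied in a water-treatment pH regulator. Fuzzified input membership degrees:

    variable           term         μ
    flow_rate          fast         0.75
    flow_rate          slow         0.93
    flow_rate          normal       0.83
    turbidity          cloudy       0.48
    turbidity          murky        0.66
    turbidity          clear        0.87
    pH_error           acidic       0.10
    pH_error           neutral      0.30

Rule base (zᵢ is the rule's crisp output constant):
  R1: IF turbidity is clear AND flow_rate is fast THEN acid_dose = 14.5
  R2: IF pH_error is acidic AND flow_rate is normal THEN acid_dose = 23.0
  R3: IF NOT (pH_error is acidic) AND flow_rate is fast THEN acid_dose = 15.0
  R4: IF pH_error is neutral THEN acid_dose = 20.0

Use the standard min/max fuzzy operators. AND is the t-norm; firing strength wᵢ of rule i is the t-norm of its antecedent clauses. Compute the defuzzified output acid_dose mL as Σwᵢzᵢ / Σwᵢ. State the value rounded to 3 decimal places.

16.013

R1 (z=14.5): clear=0.87, fast=0.75; AND[min(a, b)] → w = 0.75
R2 (z=23.0): acidic=0.10, normal=0.83; AND[min(a, b)] → w = 0.10
R3 (z=15.0): ¬acidic=1−0.10=0.90, fast=0.75; AND[min(a, b)] → w = 0.75
R4 (z=20.0): neutral=0.30 → w = 0.30
Weighted average = (0.75·14.5 + 0.10·23.0 + 0.75·15.0 + 0.30·20.0) / (0.75 + 0.10 + 0.75 + 0.30)
  = 30.4250 / 1.9000 = 16.013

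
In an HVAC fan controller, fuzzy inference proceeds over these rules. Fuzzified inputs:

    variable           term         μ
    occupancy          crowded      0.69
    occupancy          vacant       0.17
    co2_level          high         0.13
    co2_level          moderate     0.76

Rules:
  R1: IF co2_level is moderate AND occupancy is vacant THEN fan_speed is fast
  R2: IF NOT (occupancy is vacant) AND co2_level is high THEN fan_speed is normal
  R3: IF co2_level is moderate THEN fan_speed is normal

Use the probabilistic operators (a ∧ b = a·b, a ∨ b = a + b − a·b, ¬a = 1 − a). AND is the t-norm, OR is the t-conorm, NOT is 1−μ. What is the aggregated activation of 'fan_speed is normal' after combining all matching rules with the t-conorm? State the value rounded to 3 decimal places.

0.786

R1: moderate=0.76, vacant=0.17; AND[a·b] → w = 0.1292
R2: ¬vacant=1−0.17=0.83, high=0.13; AND[a·b] → w = 0.1079
R3: moderate=0.76 → w = 0.7600
Rules with consequent 'normal': {R2, R3} → strengths 0.1079, 0.7600
Aggregate via t-conorm [a + b − a·b]: 0.7859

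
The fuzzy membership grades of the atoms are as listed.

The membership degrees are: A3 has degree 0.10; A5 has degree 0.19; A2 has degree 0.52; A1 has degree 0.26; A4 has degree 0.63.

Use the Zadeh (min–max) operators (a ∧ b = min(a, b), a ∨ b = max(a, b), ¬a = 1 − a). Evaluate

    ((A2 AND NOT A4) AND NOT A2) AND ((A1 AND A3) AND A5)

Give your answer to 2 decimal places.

NOT A4 = 1 − 0.63 = 0.37
A2 AND NOT A4 = min(a, b) on (0.52, 0.37) = 0.37
NOT A2 = 1 − 0.52 = 0.48
(A2 AND NOT A4) AND NOT A2 = min(a, b) on (0.37, 0.48) = 0.37
A1 AND A3 = min(a, b) on (0.26, 0.10) = 0.10
(A1 AND A3) AND A5 = min(a, b) on (0.10, 0.19) = 0.10
((A2 AND NOT A4) AND NOT A2) AND ((A1 AND A3) AND A5) = min(a, b) on (0.37, 0.10) = 0.10

0.10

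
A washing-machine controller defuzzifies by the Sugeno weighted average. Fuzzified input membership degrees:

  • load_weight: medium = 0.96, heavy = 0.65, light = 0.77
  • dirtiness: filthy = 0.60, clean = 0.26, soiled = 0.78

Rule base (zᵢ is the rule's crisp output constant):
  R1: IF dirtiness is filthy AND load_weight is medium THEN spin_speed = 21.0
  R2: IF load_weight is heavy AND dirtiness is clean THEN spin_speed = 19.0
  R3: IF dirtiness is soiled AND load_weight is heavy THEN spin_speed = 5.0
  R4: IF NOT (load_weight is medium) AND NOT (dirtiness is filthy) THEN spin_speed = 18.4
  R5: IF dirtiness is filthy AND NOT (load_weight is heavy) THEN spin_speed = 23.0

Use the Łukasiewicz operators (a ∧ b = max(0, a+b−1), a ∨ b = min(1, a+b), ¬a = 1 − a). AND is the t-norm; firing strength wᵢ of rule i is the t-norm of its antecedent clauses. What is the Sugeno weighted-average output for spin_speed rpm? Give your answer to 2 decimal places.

R1 (z=21.0): filthy=0.60, medium=0.96; AND[max(0, a+b−1)] → w = 0.56
R2 (z=19.0): heavy=0.65, clean=0.26; AND[max(0, a+b−1)] → w = 0.00
R3 (z=5.0): soiled=0.78, heavy=0.65; AND[max(0, a+b−1)] → w = 0.43
R4 (z=18.4): ¬medium=1−0.96=0.04, ¬filthy=1−0.60=0.40; AND[max(0, a+b−1)] → w = 0.00
R5 (z=23.0): filthy=0.60, ¬heavy=1−0.65=0.35; AND[max(0, a+b−1)] → w = 0.00
Weighted average = (0.56·21.0 + 0.00·19.0 + 0.43·5.0 + 0.00·18.4 + 0.00·23.0) / (0.56 + 0.00 + 0.43 + 0.00 + 0.00)
  = 13.9100 / 0.9900 = 14.05

14.05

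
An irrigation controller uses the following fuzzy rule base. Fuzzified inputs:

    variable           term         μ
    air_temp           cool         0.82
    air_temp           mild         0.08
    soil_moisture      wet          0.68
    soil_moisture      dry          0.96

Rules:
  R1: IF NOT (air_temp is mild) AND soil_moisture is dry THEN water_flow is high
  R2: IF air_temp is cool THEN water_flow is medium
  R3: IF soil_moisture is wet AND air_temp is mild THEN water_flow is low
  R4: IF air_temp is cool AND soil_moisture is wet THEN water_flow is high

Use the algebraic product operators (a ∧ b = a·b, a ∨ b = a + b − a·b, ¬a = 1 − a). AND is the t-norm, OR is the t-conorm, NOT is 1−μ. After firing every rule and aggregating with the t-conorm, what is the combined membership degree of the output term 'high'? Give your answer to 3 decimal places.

0.948

R1: ¬mild=1−0.08=0.92, dry=0.96; AND[a·b] → w = 0.8832
R2: cool=0.82 → w = 0.8200
R3: wet=0.68, mild=0.08; AND[a·b] → w = 0.0544
R4: cool=0.82, wet=0.68; AND[a·b] → w = 0.5576
Rules with consequent 'high': {R1, R4} → strengths 0.8832, 0.5576
Aggregate via t-conorm [a + b − a·b]: 0.9483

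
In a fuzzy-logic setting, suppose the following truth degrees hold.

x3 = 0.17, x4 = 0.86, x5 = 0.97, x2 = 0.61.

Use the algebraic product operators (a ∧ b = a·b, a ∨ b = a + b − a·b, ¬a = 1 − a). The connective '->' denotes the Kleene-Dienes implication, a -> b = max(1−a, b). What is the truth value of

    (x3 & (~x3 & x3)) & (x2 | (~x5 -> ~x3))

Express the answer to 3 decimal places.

0.024

~x3 = 1 − 0.1700 = 0.8300
~x3 & x3 = a·b on (0.8300, 0.1700) = 0.1411
x3 & (~x3 & x3) = a·b on (0.1700, 0.1411) = 0.0240
~x5 = 1 − 0.9700 = 0.0300
~x3 = 1 − 0.1700 = 0.8300
~x5 -> ~x3  [Kleene-Dienes: max(1−a, b)] with a=0.0300, b=0.8300 → 0.9700
x2 | (~x5 -> ~x3) = a + b − a·b on (0.6100, 0.9700) = 0.9883
(x3 & (~x3 & x3)) & (x2 | (~x5 -> ~x3)) = a·b on (0.0240, 0.9883) = 0.0237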